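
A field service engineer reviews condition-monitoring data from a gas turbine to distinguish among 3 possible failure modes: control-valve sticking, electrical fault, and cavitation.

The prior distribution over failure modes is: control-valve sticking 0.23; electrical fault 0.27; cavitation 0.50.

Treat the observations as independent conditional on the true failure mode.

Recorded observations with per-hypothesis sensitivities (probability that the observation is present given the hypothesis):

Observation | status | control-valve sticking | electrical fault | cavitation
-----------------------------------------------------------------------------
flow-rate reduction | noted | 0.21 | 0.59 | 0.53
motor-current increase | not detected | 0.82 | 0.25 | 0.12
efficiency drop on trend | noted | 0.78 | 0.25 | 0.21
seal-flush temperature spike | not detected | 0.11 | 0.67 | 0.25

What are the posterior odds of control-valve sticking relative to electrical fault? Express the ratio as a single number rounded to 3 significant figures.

0.612

The normalizing constant cancels in an odds ratio, so compute prior × likelihood for the two hypotheses only (using 1 − P(present | H) for each absent observation):
  control-valve sticking: 0.23 × 0.21 × (1 − 0.82) × 0.78 × (1 − 0.11) = 0.0060354
  electrical fault: 0.27 × 0.59 × (1 − 0.25) × 0.25 × (1 − 0.67) = 0.0098567
Posterior odds = 0.0060354 / 0.0098567 ≈ 0.612.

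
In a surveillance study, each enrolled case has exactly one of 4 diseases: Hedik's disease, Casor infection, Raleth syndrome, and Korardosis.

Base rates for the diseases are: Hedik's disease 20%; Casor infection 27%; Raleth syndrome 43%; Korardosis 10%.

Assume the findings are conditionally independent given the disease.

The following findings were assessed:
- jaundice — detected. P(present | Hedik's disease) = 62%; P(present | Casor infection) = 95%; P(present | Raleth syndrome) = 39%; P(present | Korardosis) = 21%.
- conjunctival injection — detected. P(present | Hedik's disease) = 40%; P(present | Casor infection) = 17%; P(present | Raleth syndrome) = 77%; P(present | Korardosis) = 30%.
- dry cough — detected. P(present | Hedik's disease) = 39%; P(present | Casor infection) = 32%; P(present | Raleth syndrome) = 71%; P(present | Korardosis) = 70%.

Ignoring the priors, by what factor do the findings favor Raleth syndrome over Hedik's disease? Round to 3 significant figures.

Joint likelihood of the evidence pattern under each hypothesis:
  Raleth syndrome: 0.39 × 0.77 × 0.71 = 0.21321
  Hedik's disease: 0.62 × 0.40 × 0.39 = 0.09672
Bayes factor = 0.21321 / 0.09672 ≈ 2.20

2.20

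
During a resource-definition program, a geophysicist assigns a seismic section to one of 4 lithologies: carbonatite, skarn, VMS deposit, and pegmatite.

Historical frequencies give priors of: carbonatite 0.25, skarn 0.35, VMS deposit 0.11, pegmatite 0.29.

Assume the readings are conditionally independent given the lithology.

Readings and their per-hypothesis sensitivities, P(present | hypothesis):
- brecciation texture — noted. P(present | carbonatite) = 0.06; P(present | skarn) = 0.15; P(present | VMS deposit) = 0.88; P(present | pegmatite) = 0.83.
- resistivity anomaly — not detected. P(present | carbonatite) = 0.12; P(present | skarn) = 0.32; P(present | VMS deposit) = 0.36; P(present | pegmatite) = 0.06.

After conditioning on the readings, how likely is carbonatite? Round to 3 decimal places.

By Bayes' rule with conditional independence, the unnormalized weight for each hypothesis is prior × ∏ likelihoods (using 1 − P(present | H) for each absent reading):
  carbonatite: 0.25 × 0.06 × (1 − 0.12) = 0.0132
  skarn: 0.35 × 0.15 × (1 − 0.32) = 0.0357
  VMS deposit: 0.11 × 0.88 × (1 − 0.36) = 0.061952
  pegmatite: 0.29 × 0.83 × (1 − 0.06) = 0.22626
Marginal likelihood of the evidence = 0.33711.
P(carbonatite | evidence) = 0.0132 / 0.33711 ≈ 0.039.

0.039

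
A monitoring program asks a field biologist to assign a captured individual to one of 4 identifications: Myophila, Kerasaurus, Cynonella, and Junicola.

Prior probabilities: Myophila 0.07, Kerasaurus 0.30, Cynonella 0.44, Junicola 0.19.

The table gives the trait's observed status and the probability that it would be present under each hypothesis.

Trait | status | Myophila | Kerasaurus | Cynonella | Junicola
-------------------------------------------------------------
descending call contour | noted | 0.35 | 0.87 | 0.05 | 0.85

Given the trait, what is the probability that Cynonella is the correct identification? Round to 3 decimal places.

0.047

For each hypothesis, the unnormalized posterior weight is prior × likelihood:
  Myophila: 0.07 × 0.35 = 0.0245
  Kerasaurus: 0.30 × 0.87 = 0.261
  Cynonella: 0.44 × 0.05 = 0.022
  Junicola: 0.19 × 0.85 = 0.1615
The unnormalized weights sum to 0.469.
P(Cynonella | evidence) = 0.022 / 0.469 ≈ 0.047.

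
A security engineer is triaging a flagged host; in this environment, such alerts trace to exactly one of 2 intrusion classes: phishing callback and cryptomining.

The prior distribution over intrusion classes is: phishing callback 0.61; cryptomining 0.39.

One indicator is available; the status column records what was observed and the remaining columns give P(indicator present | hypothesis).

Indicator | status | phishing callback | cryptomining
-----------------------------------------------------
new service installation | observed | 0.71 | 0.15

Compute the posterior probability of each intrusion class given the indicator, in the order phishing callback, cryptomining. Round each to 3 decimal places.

By Bayes' rule, the unnormalized weight for each hypothesis is prior × likelihood:
  phishing callback: 0.61 × 0.71 = 0.4331
  cryptomining: 0.39 × 0.15 = 0.0585
The unnormalized weights sum to 0.4916.
P(phishing callback | evidence) = 0.4331 / 0.4916 ≈ 0.881
P(cryptomining | evidence) = 0.0585 / 0.4916 ≈ 0.119

0.881, 0.119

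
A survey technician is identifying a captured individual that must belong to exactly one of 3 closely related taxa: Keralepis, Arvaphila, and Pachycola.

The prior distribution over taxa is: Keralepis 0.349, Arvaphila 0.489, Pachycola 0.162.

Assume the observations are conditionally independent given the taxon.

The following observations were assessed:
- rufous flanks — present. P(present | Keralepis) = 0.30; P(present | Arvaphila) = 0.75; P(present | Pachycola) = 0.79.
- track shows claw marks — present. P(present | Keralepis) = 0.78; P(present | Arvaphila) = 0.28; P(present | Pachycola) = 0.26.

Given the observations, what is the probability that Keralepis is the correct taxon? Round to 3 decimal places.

0.375

For each hypothesis, the unnormalized posterior weight is prior × product of the observation likelihoods:
  Keralepis: 0.349 × 0.30 × 0.78 = 0.081666
  Arvaphila: 0.489 × 0.75 × 0.28 = 0.10269
  Pachycola: 0.162 × 0.79 × 0.26 = 0.033275
Normalizing constant Z = 0.081666 + 0.10269 + 0.033275 = 0.21763.
P(Keralepis | evidence) = 0.081666 / 0.21763 ≈ 0.375.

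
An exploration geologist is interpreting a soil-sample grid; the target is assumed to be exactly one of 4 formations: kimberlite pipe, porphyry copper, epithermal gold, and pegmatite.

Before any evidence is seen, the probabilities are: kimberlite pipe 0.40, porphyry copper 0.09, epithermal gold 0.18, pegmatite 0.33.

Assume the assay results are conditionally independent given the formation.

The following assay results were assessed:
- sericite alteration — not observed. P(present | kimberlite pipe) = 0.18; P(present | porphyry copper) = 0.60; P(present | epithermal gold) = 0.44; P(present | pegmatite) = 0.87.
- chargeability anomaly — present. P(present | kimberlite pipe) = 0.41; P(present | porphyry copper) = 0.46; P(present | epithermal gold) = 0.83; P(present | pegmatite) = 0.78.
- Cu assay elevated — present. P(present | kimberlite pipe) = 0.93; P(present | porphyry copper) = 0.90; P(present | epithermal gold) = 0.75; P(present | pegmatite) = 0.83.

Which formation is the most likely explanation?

kimberlite pipe

By Bayes' rule with conditional independence, the unnormalized weight for each hypothesis is prior × ∏ likelihoods (using 1 − P(present | H) for each absent assay result):
  kimberlite pipe: 0.40 × (1 − 0.18) × 0.41 × 0.93 = 0.12507
  porphyry copper: 0.09 × (1 − 0.60) × 0.46 × 0.90 = 0.014904
  epithermal gold: 0.18 × (1 − 0.44) × 0.83 × 0.75 = 0.062748
  pegmatite: 0.33 × (1 − 0.87) × 0.78 × 0.83 = 0.027773
The unnormalized weights sum to 0.23049.
P(kimberlite pipe | evidence) ≈ 0.12507 / 0.23049 ≈ 0.543
P(porphyry copper | evidence) ≈ 0.014904 / 0.23049 ≈ 0.065
P(epithermal gold | evidence) ≈ 0.062748 / 0.23049 ≈ 0.272
P(pegmatite | evidence) ≈ 0.027773 / 0.23049 ≈ 0.120
The largest is 0.543, so kimberlite pipe is most probable.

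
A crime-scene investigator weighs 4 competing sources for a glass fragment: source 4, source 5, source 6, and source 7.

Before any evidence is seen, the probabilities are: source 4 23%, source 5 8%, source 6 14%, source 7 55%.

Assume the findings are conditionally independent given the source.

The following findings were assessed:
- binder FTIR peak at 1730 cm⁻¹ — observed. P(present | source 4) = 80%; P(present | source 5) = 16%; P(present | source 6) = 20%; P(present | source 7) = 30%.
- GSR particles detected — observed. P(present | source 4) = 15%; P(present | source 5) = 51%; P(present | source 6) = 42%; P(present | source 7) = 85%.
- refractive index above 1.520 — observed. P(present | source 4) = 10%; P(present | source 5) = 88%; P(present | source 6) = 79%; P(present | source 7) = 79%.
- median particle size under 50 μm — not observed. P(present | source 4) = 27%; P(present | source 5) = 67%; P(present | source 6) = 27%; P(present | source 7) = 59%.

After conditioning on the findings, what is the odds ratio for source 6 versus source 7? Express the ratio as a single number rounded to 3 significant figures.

0.149

Unnormalized posterior weight (prior times the finding likelihoods) for each of the two hypotheses (using 1 − P(present | H) for each absent finding):
  source 6: 0.14 × 0.20 × 0.42 × 0.79 × (1 − 0.27) = 0.006782
  source 7: 0.55 × 0.30 × 0.85 × 0.79 × (1 − 0.59) = 0.045427
Posterior odds = 0.006782 / 0.045427 ≈ 0.149.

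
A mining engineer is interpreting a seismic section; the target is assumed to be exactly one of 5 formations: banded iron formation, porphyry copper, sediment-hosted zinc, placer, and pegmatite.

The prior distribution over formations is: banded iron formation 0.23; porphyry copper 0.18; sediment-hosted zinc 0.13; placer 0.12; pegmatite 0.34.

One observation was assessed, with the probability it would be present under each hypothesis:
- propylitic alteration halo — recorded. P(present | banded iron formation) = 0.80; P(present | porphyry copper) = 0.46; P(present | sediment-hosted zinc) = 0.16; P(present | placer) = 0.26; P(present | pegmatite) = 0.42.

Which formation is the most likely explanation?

banded iron formation

For each hypothesis, the unnormalized posterior weight is prior × likelihood:
  banded iron formation: 0.23 × 0.80 = 0.184
  porphyry copper: 0.18 × 0.46 = 0.0828
  sediment-hosted zinc: 0.13 × 0.16 = 0.0208
  placer: 0.12 × 0.26 = 0.0312
  pegmatite: 0.34 × 0.42 = 0.1428
Marginal likelihood of the evidence = 0.4616.
P(banded iron formation | evidence) ≈ 0.184 / 0.4616 ≈ 0.399
P(porphyry copper | evidence) ≈ 0.0828 / 0.4616 ≈ 0.179
P(sediment-hosted zinc | evidence) ≈ 0.0208 / 0.4616 ≈ 0.045
P(placer | evidence) ≈ 0.0312 / 0.4616 ≈ 0.068
P(pegmatite | evidence) ≈ 0.1428 / 0.4616 ≈ 0.309
The largest is 0.399, so banded iron formation is most probable.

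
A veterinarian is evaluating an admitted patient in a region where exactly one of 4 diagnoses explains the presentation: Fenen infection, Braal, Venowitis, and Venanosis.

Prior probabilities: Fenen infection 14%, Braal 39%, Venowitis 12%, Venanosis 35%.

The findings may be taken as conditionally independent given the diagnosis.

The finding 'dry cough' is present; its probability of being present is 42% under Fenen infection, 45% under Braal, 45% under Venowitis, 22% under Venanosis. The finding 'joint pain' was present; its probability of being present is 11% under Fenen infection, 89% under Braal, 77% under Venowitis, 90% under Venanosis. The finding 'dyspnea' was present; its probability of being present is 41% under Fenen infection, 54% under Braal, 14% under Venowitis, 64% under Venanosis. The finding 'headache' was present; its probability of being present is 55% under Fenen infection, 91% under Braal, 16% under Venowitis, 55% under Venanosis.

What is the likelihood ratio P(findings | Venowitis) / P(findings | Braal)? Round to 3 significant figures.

Take the product of per-finding likelihoods under each hypothesis, then divide.
  Venowitis: 0.45 × 0.77 × 0.14 × 0.16 = 0.0077616
  Braal: 0.45 × 0.89 × 0.54 × 0.91 = 0.19681
Bayes factor = 0.0077616 / 0.19681 ≈ 0.0394

0.0394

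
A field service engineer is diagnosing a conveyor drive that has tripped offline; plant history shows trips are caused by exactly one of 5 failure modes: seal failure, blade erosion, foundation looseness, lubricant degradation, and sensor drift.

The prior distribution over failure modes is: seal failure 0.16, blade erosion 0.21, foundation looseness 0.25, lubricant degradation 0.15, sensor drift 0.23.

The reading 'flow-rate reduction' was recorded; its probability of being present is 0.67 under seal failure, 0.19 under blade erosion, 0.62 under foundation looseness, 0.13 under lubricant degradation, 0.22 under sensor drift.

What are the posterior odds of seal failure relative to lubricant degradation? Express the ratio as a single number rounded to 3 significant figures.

5.50

Unnormalized posterior weight (prior times the reading likelihood) for each of the two hypotheses:
  seal failure: 0.16 × 0.67 = 0.1072
  lubricant degradation: 0.15 × 0.13 = 0.0195
Posterior odds = 0.1072 / 0.0195 ≈ 5.50.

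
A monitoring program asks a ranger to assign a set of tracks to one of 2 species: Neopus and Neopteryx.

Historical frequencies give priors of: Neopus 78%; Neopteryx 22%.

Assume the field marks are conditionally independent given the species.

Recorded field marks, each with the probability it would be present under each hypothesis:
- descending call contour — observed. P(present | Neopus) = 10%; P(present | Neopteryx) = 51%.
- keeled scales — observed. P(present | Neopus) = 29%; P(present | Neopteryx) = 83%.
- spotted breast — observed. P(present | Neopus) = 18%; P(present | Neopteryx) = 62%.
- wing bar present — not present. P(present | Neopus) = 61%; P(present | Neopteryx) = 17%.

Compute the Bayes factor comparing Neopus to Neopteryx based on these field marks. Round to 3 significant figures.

0.00935

The Bayes factor is the ratio of the joint likelihoods of the field mark pattern under the two hypotheses (using 1 − P(present | H) for each absent field mark).
  Neopus: 0.10 × 0.29 × 0.18 × (1 − 0.61) = 0.0020358
  Neopteryx: 0.51 × 0.83 × 0.62 × (1 − 0.17) = 0.21783
Bayes factor = 0.0020358 / 0.21783 ≈ 0.00935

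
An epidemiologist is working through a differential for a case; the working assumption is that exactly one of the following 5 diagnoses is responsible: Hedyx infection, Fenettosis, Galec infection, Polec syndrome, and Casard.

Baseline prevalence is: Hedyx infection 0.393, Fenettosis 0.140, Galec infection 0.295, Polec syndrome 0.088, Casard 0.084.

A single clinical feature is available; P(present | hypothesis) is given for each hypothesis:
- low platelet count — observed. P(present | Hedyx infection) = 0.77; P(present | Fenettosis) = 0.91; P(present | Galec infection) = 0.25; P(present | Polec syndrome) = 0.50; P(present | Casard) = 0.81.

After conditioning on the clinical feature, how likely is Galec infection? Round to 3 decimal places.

0.120

By Bayes' rule, the unnormalized weight for each hypothesis is prior × likelihood:
  Hedyx infection: 0.393 × 0.77 = 0.30261
  Fenettosis: 0.140 × 0.91 = 0.1274
  Galec infection: 0.295 × 0.25 = 0.07375
  Polec syndrome: 0.088 × 0.50 = 0.044
  Casard: 0.084 × 0.81 = 0.06804
Normalizing constant Z = 0.30261 + 0.1274 + 0.07375 + 0.044 + 0.06804 = 0.6158.
P(Galec infection | evidence) = 0.07375 / 0.6158 ≈ 0.120.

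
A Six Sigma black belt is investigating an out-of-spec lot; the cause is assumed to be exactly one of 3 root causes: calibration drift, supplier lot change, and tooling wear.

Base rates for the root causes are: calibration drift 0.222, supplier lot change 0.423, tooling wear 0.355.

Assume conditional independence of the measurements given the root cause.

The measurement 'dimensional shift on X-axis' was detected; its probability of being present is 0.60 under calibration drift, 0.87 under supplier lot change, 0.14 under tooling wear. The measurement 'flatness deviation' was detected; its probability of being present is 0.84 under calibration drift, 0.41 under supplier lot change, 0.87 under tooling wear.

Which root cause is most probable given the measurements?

Multiply each prior by the joint likelihood of the measurement pattern:
  calibration drift: 0.222 × 0.60 × 0.84 = 0.11189
  supplier lot change: 0.423 × 0.87 × 0.41 = 0.15088
  tooling wear: 0.355 × 0.14 × 0.87 = 0.043239
The unnormalized weights sum to 0.30601.
P(calibration drift | evidence) ≈ 0.11189 / 0.30601 ≈ 0.366
P(supplier lot change | evidence) ≈ 0.15088 / 0.30601 ≈ 0.493
P(tooling wear | evidence) ≈ 0.043239 / 0.30601 ≈ 0.141
The largest is 0.493, so supplier lot change is most probable.

supplier lot change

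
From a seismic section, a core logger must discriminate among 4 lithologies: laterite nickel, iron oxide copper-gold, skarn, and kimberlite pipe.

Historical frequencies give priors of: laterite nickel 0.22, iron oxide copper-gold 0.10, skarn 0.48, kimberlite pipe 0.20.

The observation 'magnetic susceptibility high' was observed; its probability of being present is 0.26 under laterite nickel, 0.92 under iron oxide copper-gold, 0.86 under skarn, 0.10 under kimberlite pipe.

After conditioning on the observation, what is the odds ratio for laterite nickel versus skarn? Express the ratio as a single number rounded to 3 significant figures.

Posterior odds equal prior odds times the likelihood ratio; only the two competing hypotheses matter.
  laterite nickel: 0.22 × 0.26 = 0.0572
  skarn: 0.48 × 0.86 = 0.4128
Posterior odds = 0.0572 / 0.4128 ≈ 0.139.

0.139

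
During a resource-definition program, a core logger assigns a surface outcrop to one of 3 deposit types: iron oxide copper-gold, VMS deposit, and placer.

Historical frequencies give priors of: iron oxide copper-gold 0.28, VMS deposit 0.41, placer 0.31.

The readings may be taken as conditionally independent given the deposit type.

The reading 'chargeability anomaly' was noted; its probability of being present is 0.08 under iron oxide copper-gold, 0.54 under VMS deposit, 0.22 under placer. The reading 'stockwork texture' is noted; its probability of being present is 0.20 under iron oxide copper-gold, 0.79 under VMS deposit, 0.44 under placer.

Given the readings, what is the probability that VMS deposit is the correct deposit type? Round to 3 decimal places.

0.835

Multiply each prior by the joint likelihood of the reading pattern:
  iron oxide copper-gold: 0.28 × 0.08 × 0.20 = 0.00448
  VMS deposit: 0.41 × 0.54 × 0.79 = 0.17491
  placer: 0.31 × 0.22 × 0.44 = 0.030008
Normalizing constant Z = 0.00448 + 0.17491 + 0.030008 = 0.20939.
P(VMS deposit | evidence) = 0.17491 / 0.20939 ≈ 0.835.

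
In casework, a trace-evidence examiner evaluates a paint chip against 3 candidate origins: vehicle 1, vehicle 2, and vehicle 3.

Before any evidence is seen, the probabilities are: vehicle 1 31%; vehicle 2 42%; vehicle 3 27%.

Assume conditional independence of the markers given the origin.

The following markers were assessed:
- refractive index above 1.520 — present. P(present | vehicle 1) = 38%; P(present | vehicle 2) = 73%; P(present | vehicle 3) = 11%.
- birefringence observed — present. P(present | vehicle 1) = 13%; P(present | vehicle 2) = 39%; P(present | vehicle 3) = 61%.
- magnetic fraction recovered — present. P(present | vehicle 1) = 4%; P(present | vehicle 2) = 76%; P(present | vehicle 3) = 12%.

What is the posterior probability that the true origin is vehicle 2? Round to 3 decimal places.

0.970

Multiply each prior by the joint likelihood of the marker pattern:
  vehicle 1: 0.31 × 0.38 × 0.13 × 0.04 = 0.00061256
  vehicle 2: 0.42 × 0.73 × 0.39 × 0.76 = 0.090876
  vehicle 3: 0.27 × 0.11 × 0.61 × 0.12 = 0.002174
Normalizing constant Z = 0.00061256 + 0.090876 + 0.002174 = 0.093663.
P(vehicle 2 | evidence) = 0.090876 / 0.093663 ≈ 0.970.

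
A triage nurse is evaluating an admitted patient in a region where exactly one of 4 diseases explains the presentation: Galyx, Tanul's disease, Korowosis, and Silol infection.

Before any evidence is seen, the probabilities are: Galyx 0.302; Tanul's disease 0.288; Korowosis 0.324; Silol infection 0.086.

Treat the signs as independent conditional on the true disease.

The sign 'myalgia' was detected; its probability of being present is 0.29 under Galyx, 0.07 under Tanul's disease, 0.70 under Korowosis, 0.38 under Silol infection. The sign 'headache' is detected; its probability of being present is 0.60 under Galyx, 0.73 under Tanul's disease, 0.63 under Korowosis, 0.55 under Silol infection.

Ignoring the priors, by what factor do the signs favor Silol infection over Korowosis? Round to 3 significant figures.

Joint likelihood of the sign pattern under each hypothesis:
  Silol infection: 0.38 × 0.55 = 0.209
  Korowosis: 0.70 × 0.63 = 0.441
Bayes factor = 0.209 / 0.441 ≈ 0.474

0.474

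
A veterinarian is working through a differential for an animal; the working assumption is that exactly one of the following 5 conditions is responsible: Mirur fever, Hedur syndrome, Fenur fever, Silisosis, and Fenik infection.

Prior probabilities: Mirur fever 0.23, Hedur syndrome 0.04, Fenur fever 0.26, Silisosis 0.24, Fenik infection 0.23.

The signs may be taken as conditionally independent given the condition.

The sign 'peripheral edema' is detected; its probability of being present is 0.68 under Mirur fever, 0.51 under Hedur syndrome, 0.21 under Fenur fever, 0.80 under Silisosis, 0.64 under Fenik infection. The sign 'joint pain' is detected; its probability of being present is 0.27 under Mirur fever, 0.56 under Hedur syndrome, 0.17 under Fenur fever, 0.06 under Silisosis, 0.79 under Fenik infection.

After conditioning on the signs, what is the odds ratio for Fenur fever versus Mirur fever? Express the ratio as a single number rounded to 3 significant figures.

Posterior odds equal prior odds times the likelihood ratio; only the two competing hypotheses matter.
  Fenur fever: 0.26 × 0.21 × 0.17 = 0.009282
  Mirur fever: 0.23 × 0.68 × 0.27 = 0.042228
Posterior odds = 0.009282 / 0.042228 ≈ 0.220.

0.220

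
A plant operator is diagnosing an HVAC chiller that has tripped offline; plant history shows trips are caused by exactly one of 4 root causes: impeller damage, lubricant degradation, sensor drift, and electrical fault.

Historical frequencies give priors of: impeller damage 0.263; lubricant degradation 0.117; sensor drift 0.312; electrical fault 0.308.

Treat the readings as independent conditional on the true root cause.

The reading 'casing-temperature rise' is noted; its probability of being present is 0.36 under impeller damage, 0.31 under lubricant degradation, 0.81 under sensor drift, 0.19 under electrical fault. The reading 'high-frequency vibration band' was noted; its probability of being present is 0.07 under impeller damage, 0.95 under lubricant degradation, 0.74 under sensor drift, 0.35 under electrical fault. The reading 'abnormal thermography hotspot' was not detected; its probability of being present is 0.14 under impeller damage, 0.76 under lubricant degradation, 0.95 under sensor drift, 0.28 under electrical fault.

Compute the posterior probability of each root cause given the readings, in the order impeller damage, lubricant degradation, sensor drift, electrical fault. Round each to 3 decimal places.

0.150, 0.217, 0.246, 0.387

For each hypothesis, the unnormalized posterior weight is prior × product of the reading likelihoods (using 1 − P(present | H) for each absent reading):
  impeller damage: 0.263 × 0.36 × 0.07 × (1 − 0.14) = 0.0056997
  lubricant degradation: 0.117 × 0.31 × 0.95 × (1 − 0.76) = 0.0082696
  sensor drift: 0.312 × 0.81 × 0.74 × (1 − 0.95) = 0.0093506
  electrical fault: 0.308 × 0.19 × 0.35 × (1 − 0.28) = 0.014747
Marginal likelihood of the evidence = 0.038067.
P(impeller damage | evidence) = 0.0056997 / 0.038067 ≈ 0.150
P(lubricant degradation | evidence) = 0.0082696 / 0.038067 ≈ 0.217
P(sensor drift | evidence) = 0.0093506 / 0.038067 ≈ 0.246
P(electrical fault | evidence) = 0.014747 / 0.038067 ≈ 0.387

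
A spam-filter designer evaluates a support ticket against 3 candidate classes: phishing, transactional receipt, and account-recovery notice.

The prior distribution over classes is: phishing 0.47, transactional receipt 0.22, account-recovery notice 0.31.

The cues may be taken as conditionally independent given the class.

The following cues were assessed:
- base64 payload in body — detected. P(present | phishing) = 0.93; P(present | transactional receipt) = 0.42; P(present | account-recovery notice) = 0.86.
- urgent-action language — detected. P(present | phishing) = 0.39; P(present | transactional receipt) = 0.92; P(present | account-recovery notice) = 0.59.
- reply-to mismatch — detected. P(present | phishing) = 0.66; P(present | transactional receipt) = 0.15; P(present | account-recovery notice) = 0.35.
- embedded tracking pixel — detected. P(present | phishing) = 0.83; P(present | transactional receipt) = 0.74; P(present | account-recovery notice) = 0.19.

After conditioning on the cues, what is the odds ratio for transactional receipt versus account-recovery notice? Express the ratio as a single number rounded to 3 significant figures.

0.902

Posterior odds equal prior odds times the likelihood ratio; only the two competing hypotheses matter.
  transactional receipt: 0.22 × 0.42 × 0.92 × 0.15 × 0.74 = 0.0094359
  account-recovery notice: 0.31 × 0.86 × 0.59 × 0.35 × 0.19 = 0.01046
Odds(transactional receipt : account-recovery notice) = 0.0094359 / 0.01046 ≈ 0.902.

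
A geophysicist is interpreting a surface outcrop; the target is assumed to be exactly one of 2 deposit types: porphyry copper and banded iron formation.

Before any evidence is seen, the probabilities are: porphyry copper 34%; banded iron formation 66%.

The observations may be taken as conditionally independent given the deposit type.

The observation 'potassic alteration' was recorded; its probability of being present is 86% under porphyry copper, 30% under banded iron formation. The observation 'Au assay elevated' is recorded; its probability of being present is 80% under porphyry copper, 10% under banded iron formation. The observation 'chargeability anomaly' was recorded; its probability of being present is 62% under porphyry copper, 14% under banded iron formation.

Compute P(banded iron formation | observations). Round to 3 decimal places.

0.019

Multiply each prior by the joint likelihood of the evidence pattern:
  porphyry copper: 0.34 × 0.86 × 0.80 × 0.62 = 0.14503
  banded iron formation: 0.66 × 0.30 × 0.10 × 0.14 = 0.002772
Normalizing constant Z = 0.14503 + 0.002772 = 0.1478.
P(banded iron formation | evidence) = 0.002772 / 0.1478 ≈ 0.019.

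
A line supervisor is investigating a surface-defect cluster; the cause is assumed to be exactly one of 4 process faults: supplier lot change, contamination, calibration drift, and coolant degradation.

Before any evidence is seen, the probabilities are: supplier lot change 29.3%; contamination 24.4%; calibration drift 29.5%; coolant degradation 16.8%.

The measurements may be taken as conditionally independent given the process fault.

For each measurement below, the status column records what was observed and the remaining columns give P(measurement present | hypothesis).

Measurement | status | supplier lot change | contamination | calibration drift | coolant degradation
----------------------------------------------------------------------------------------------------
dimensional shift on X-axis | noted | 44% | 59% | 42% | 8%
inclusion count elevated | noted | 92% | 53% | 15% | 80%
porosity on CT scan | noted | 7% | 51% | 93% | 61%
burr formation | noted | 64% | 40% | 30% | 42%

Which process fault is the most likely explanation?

contamination

For each hypothesis, the unnormalized posterior weight is prior × product of the measurement likelihoods:
  supplier lot change: 0.293 × 0.44 × 0.92 × 0.07 × 0.64 = 0.0053136
  contamination: 0.244 × 0.59 × 0.53 × 0.51 × 0.40 = 0.015565
  calibration drift: 0.295 × 0.42 × 0.15 × 0.93 × 0.30 = 0.0051852
  coolant degradation: 0.168 × 0.08 × 0.80 × 0.61 × 0.42 = 0.0027547
Normalizing constant Z = 0.0053136 + 0.015565 + 0.0051852 + 0.0027547 = 0.028818.
P(supplier lot change | evidence) ≈ 0.0053136 / 0.028818 ≈ 0.184
P(contamination | evidence) ≈ 0.015565 / 0.028818 ≈ 0.540
P(calibration drift | evidence) ≈ 0.0051852 / 0.028818 ≈ 0.180
P(coolant degradation | evidence) ≈ 0.0027547 / 0.028818 ≈ 0.096
The largest is 0.540, so contamination is most probable.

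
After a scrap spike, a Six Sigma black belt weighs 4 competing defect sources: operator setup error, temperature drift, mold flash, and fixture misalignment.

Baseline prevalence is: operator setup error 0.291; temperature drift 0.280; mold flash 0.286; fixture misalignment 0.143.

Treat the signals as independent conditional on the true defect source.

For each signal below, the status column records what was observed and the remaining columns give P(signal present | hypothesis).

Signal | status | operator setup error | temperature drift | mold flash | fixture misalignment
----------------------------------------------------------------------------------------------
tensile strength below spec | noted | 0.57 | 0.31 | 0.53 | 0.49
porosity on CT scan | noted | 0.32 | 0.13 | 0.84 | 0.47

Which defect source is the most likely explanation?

For each hypothesis, the unnormalized posterior weight is prior × product of the signal likelihoods:
  operator setup error: 0.291 × 0.57 × 0.32 = 0.053078
  temperature drift: 0.280 × 0.31 × 0.13 = 0.011284
  mold flash: 0.286 × 0.53 × 0.84 = 0.12733
  fixture misalignment: 0.143 × 0.49 × 0.47 = 0.032933
Marginal likelihood of the evidence = 0.22462.
P(operator setup error | evidence) ≈ 0.053078 / 0.22462 ≈ 0.236
P(temperature drift | evidence) ≈ 0.011284 / 0.22462 ≈ 0.050
P(mold flash | evidence) ≈ 0.12733 / 0.22462 ≈ 0.567
P(fixture misalignment | evidence) ≈ 0.032933 / 0.22462 ≈ 0.147
The largest is 0.567, so mold flash is most probable.

mold flash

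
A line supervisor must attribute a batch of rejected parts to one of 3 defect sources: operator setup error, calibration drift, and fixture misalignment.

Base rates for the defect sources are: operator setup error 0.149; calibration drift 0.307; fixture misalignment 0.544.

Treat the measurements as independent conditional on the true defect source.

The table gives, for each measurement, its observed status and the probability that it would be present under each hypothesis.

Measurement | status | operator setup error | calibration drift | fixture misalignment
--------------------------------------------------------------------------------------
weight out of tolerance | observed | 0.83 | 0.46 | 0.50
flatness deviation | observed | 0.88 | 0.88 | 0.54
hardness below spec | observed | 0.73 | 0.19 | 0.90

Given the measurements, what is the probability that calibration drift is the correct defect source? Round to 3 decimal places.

Multiply each prior by the joint likelihood of the measurement pattern:
  operator setup error: 0.149 × 0.83 × 0.88 × 0.73 = 0.079446
  calibration drift: 0.307 × 0.46 × 0.88 × 0.19 = 0.023612
  fixture misalignment: 0.544 × 0.50 × 0.54 × 0.90 = 0.13219
The unnormalized weights sum to 0.23525.
P(calibration drift | evidence) = 0.023612 / 0.23525 ≈ 0.100.

0.100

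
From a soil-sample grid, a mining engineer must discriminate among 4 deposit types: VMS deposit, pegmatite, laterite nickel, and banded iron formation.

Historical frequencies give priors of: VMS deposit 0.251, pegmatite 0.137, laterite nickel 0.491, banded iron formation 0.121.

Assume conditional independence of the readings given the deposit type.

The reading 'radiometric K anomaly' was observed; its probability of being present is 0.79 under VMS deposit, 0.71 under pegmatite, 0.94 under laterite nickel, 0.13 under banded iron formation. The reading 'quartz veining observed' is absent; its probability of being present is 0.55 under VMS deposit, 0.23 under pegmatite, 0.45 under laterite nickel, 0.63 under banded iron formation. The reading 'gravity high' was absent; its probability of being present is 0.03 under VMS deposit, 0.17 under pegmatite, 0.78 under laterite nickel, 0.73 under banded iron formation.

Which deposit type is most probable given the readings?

VMS deposit

By Bayes' rule with conditional independence, the unnormalized weight for each hypothesis is prior × ∏ likelihoods (using 1 − P(present | H) for each absent reading):
  VMS deposit: 0.251 × 0.79 × (1 − 0.55) × (1 − 0.03) = 0.086554
  pegmatite: 0.137 × 0.71 × (1 − 0.23) × (1 − 0.17) = 0.062165
  laterite nickel: 0.491 × 0.94 × (1 − 0.45) × (1 − 0.78) = 0.055846
  banded iron formation: 0.121 × 0.13 × (1 − 0.63) × (1 − 0.73) = 0.0015714
Normalizing constant Z = 0.086554 + 0.062165 + 0.055846 + 0.0015714 = 0.20614.
P(VMS deposit | evidence) ≈ 0.086554 / 0.20614 ≈ 0.420
P(pegmatite | evidence) ≈ 0.062165 / 0.20614 ≈ 0.302
P(laterite nickel | evidence) ≈ 0.055846 / 0.20614 ≈ 0.271
P(banded iron formation | evidence) ≈ 0.0015714 / 0.20614 ≈ 0.008
The largest is 0.420, so VMS deposit is most probable.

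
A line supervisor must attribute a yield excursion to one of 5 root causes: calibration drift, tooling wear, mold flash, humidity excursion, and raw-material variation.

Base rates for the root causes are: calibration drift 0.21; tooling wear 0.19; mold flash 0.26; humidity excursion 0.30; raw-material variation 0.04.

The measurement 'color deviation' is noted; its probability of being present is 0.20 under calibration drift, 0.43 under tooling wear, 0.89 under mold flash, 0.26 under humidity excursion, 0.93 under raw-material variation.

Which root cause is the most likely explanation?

By Bayes' rule, the unnormalized weight for each hypothesis is prior × likelihood:
  calibration drift: 0.21 × 0.20 = 0.042
  tooling wear: 0.19 × 0.43 = 0.0817
  mold flash: 0.26 × 0.89 = 0.2314
  humidity excursion: 0.30 × 0.26 = 0.078
  raw-material variation: 0.04 × 0.93 = 0.0372
Marginal likelihood of the evidence = 0.4703.
P(calibration drift | evidence) ≈ 0.042 / 0.4703 ≈ 0.089
P(tooling wear | evidence) ≈ 0.0817 / 0.4703 ≈ 0.174
P(mold flash | evidence) ≈ 0.2314 / 0.4703 ≈ 0.492
P(humidity excursion | evidence) ≈ 0.078 / 0.4703 ≈ 0.166
P(raw-material variation | evidence) ≈ 0.0372 / 0.4703 ≈ 0.079
The largest is 0.492, so mold flash is most probable.

mold flash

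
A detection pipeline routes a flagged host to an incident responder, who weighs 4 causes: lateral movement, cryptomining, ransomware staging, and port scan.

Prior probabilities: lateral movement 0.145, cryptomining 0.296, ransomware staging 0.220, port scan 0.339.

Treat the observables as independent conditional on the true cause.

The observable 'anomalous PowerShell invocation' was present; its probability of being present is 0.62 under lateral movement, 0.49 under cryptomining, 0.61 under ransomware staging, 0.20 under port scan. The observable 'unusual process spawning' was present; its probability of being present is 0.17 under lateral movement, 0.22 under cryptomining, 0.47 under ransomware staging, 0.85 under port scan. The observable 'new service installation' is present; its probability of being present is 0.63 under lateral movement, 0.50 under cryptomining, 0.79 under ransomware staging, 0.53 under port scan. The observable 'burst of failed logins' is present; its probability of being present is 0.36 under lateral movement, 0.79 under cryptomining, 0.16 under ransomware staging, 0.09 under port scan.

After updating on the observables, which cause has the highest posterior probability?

By Bayes' rule with conditional independence, the unnormalized weight for each hypothesis is prior × ∏ likelihoods:
  lateral movement: 0.145 × 0.62 × 0.17 × 0.63 × 0.36 = 0.0034662
  cryptomining: 0.296 × 0.49 × 0.22 × 0.50 × 0.79 = 0.012604
  ransomware staging: 0.220 × 0.61 × 0.47 × 0.79 × 0.16 = 0.0079726
  port scan: 0.339 × 0.20 × 0.85 × 0.53 × 0.09 = 0.002749
The unnormalized weights sum to 0.026792.
P(lateral movement | evidence) ≈ 0.0034662 / 0.026792 ≈ 0.129
P(cryptomining | evidence) ≈ 0.012604 / 0.026792 ≈ 0.470
P(ransomware staging | evidence) ≈ 0.0079726 / 0.026792 ≈ 0.298
P(port scan | evidence) ≈ 0.002749 / 0.026792 ≈ 0.103
The largest is 0.470, so cryptomining is most probable.

cryptomining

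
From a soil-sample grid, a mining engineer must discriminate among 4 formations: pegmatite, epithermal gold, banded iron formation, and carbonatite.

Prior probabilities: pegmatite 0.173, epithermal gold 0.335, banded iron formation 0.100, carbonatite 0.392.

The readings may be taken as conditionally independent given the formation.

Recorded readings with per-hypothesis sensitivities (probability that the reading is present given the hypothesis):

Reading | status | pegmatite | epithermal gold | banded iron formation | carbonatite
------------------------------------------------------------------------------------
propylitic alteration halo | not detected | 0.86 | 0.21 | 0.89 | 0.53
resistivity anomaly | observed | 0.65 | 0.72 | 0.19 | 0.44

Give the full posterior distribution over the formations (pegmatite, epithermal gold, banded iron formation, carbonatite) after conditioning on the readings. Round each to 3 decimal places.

Multiply each prior by the joint likelihood of the reading pattern (using 1 − P(present | H) for each absent reading):
  pegmatite: 0.173 × (1 − 0.86) × 0.65 = 0.015743
  epithermal gold: 0.335 × (1 − 0.21) × 0.72 = 0.19055
  banded iron formation: 0.100 × (1 − 0.89) × 0.19 = 0.00209
  carbonatite: 0.392 × (1 − 0.53) × 0.44 = 0.081066
The unnormalized weights sum to 0.28945.
P(pegmatite | evidence) = 0.015743 / 0.28945 ≈ 0.054
P(epithermal gold | evidence) = 0.19055 / 0.28945 ≈ 0.658
P(banded iron formation | evidence) = 0.00209 / 0.28945 ≈ 0.007
P(carbonatite | evidence) = 0.081066 / 0.28945 ≈ 0.280

0.054, 0.658, 0.007, 0.280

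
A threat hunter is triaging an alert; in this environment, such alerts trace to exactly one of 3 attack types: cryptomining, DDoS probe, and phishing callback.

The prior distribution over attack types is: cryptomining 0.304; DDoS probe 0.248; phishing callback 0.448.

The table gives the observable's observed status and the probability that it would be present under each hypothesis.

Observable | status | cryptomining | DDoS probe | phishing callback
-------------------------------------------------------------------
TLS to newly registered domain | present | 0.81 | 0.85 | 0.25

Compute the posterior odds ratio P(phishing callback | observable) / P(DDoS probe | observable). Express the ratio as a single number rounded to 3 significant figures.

The normalizing constant cancels in an odds ratio, so compute prior × likelihood for the two hypotheses only:
  phishing callback: 0.448 × 0.25 = 0.112
  DDoS probe: 0.248 × 0.85 = 0.2108
Posterior odds = 0.112 / 0.2108 ≈ 0.531.

0.531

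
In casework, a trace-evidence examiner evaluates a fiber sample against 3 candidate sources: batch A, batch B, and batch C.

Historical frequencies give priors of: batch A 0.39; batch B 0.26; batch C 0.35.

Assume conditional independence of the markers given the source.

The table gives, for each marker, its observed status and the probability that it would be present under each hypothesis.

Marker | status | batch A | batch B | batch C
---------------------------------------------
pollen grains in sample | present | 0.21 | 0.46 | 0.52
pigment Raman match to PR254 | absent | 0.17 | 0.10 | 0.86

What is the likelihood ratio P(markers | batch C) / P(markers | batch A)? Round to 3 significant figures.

Take the product of per-marker likelihoods under each hypothesis (using 1 − P(present | H) for each absent marker), then divide.
  batch C: 0.52 × (1 − 0.86) = 0.0728
  batch A: 0.21 × (1 − 0.17) = 0.1743
Bayes factor = 0.0728 / 0.1743 ≈ 0.418

0.418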